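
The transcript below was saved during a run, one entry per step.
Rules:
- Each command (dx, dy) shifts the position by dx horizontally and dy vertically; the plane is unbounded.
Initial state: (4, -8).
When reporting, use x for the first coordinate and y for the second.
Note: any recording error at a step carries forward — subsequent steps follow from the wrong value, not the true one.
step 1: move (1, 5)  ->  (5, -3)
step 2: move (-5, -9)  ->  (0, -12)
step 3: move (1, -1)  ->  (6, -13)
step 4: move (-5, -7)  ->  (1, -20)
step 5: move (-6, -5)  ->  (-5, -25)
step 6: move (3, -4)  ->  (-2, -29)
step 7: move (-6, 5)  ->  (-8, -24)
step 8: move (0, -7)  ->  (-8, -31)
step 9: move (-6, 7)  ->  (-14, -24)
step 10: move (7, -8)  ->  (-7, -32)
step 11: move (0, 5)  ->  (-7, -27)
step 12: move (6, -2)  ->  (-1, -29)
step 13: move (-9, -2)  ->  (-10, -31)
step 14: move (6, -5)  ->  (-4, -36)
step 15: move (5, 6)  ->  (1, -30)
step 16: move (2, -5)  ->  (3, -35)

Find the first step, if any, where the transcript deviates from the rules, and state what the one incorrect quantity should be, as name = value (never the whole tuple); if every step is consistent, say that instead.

step 3, x = 1

step 1: x = 4 + (1) = 5, y = -8 + (5) = -3 -> matches
step 2: x = 5 + (-5) = 0, y = -3 + (-9) = -12 -> checks out
step 3: x = 0 + (1) = 1, y = -12 + (-1) = -13 -> the recorded entry deviates here
The earliest wrong entry is at step 3: it should read x = 1.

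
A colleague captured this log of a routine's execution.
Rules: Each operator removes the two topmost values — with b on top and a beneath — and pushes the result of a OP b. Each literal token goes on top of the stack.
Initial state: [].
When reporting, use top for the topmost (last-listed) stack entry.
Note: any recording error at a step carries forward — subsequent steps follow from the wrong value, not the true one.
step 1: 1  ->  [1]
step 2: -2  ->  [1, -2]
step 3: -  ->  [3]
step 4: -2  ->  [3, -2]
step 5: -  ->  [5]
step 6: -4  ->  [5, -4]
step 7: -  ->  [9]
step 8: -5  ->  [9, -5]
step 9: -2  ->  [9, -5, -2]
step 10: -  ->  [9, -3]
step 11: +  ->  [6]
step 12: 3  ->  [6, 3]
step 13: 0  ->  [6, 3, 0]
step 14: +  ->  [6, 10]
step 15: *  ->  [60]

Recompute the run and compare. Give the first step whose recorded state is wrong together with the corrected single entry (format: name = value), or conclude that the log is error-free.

Recomputing the run from the initial state:
step 1: [1]
step 2: [1, -2]
step 3: [3]
step 4: [3, -2]
step 5: [5]
step 6: [5, -4]
step 7: [9]
step 8: [9, -5]
step 9: [9, -5, -2]
step 10: [9, -3]
step 11: [6]
step 12: [6, 3]
step 13: [6, 3, 0]
step 14: [6, 3]
step 15: [18]
The first disagreement with the log is at step 14, where the value should be top = 3.

step 14, top = 3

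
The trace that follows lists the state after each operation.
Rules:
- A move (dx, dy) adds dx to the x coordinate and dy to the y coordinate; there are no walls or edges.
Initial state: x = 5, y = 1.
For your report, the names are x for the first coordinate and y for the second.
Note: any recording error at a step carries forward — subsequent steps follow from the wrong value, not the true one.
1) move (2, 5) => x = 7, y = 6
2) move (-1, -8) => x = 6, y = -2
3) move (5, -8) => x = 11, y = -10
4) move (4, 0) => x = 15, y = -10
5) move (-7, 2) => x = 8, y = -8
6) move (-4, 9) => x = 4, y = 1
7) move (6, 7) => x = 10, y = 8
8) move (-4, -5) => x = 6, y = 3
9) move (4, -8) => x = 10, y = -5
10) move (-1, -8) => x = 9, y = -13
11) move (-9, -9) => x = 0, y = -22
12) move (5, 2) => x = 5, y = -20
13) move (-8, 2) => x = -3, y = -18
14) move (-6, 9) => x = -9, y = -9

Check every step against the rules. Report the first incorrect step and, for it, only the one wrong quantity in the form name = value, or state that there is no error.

Recomputing the run from the initial state:
step 1: x = 7, y = 6
step 2: x = 6, y = -2
step 3: x = 11, y = -10
step 4: x = 15, y = -10
step 5: x = 8, y = -8
step 6: x = 4, y = 1
step 7: x = 10, y = 8
step 8: x = 6, y = 3
step 9: x = 10, y = -5
step 10: x = 9, y = -13
step 11: x = 0, y = -22
step 12: x = 5, y = -20
step 13: x = -3, y = -18
step 14: x = -9, y = -9
This matches the trace at every step.

no error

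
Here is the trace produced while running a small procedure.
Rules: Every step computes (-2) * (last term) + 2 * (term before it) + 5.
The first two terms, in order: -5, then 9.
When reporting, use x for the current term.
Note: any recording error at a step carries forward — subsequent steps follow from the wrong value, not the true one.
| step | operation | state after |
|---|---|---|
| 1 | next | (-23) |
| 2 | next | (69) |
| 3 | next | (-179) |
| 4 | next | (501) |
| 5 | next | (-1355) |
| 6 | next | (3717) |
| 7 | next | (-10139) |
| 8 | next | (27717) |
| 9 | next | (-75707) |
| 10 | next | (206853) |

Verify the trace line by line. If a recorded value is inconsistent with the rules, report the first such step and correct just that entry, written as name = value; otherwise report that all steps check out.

Step 1: x = -2*(9) + (2)*(-5) + (5) = -23 — in agreement.
Step 2: x = -2*(-23) + (2)*(9) + (5) = 69 — exactly as logged.
Step 3: x = -2*(69) + (2)*(-23) + (5) = -179 — matches.
Step 4: x = -2*(-179) + (2)*(69) + (5) = 501 — in agreement.
Step 5: x = -2*(501) + (2)*(-179) + (5) = -1355 — in agreement.
Step 6: x = -2*(-1355) + (2)*(501) + (5) = 3717 — checks out.
Step 7: x = -2*(3717) + (2)*(-1355) + (5) = -10139 — matches.
Step 8: x = -2*(-10139) + (2)*(3717) + (5) = 27717 — consistent with the trace.
Step 9: x = -2*(27717) + (2)*(-10139) + (5) = -75707 — agrees with the trace.
Step 10: x = -2*(-75707) + (2)*(27717) + (5) = 206853 — in agreement.
The whole run recomputes cleanly — no discrepancies.

no error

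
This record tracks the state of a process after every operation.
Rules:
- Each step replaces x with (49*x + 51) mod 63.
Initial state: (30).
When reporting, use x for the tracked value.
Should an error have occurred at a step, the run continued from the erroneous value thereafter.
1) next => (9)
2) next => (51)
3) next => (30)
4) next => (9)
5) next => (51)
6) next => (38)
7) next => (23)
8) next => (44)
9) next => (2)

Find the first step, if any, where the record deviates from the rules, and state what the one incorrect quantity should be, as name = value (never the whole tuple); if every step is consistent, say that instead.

step 1: x = (49*30 + 51) mod 63 = 9 -> checks out
step 2: x = (49*9 + 51) mod 63 = 51 -> exactly as logged
step 3: x = (49*51 + 51) mod 63 = 30 -> consistent with the record
step 4: x = (49*30 + 51) mod 63 = 9 -> verified
step 5: x = (49*9 + 51) mod 63 = 51 -> no discrepancy
step 6: x = (49*51 + 51) mod 63 = 30 -> this is not what the record shows
The audit stops at step 6: the recorded entry is wrong and should be x = 30.

step 6, x = 30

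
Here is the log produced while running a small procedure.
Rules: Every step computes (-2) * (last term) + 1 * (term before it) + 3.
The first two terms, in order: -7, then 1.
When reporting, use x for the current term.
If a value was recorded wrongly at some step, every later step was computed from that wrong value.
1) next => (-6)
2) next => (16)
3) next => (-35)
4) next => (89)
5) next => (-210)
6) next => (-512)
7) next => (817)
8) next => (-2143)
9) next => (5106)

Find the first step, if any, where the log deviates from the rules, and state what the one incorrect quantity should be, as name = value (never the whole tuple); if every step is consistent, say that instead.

Recomputing the run from the initial state:
step 1: x = -6
step 2: x = 16
step 3: x = -35
step 4: x = 89
step 5: x = -210
step 6: x = 512
step 7: x = -1231
step 8: x = 2977
step 9: x = -7182
The first disagreement with the log is at step 6, where the value should be x = 512.

step 6, x = 512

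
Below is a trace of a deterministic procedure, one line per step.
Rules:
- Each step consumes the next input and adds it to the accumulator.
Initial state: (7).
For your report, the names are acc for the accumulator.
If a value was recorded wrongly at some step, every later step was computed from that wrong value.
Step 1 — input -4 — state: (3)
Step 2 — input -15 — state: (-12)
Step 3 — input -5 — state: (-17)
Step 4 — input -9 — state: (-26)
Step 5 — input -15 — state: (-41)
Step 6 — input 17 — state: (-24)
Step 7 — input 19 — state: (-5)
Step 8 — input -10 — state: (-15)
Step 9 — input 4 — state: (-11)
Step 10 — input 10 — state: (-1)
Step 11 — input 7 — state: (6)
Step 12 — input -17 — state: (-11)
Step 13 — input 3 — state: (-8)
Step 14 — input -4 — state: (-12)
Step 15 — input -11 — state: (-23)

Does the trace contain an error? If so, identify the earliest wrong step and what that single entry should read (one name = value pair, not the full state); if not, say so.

Recomputing the run from the initial state:
step 1: acc = 3
step 2: acc = -12
step 3: acc = -17
step 4: acc = -26
step 5: acc = -41
step 6: acc = -24
step 7: acc = -5
step 8: acc = -15
step 9: acc = -11
step 10: acc = -1
step 11: acc = 6
step 12: acc = -11
step 13: acc = -8
step 14: acc = -12
step 15: acc = -23
This matches the trace at every step.

no error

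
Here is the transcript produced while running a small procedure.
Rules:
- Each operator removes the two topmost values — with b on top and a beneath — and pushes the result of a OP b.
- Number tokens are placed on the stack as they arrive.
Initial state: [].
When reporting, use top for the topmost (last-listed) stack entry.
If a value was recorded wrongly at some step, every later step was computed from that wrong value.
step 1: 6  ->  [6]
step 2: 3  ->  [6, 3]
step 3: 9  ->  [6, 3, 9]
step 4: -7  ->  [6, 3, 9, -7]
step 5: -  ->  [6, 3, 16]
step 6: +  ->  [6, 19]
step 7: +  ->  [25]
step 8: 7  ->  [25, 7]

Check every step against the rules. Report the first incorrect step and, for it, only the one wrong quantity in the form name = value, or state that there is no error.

no error

Step 1: push 6: top = 6 — verified.
Step 2: push 3: top = 3 — same as recorded.
Step 3: push 9: top = 9 — no discrepancy.
Step 4: push -7: top = -7 — in agreement.
Step 5: 9 - -7 = 16 — in agreement.
Step 6: 3 + 16 = 19 — verified.
Step 7: 6 + 19 = 25 — matches.
Step 8: push 7: top = 7 — same as recorded.
Every step is consistent.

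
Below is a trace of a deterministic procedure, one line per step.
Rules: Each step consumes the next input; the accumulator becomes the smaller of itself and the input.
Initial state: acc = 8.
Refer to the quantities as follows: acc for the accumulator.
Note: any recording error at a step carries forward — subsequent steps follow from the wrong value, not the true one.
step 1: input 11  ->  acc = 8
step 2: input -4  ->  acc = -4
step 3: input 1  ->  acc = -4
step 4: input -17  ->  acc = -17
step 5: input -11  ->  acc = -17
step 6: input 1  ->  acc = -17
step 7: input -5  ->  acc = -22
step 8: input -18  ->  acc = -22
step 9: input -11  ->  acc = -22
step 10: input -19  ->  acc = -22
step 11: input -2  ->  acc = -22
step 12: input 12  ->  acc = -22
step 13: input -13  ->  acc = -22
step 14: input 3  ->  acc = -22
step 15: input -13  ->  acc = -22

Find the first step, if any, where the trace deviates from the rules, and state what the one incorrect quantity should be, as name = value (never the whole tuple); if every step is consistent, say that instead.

Recomputing the run from the initial state:
step 1: acc = 8
step 2: acc = -4
step 3: acc = -4
step 4: acc = -17
step 5: acc = -17
step 6: acc = -17
step 7: acc = -17
step 8: acc = -18
step 9: acc = -18
step 10: acc = -19
step 11: acc = -19
step 12: acc = -19
step 13: acc = -19
step 14: acc = -19
step 15: acc = -19
The first disagreement with the trace is at step 7, where the value should be acc = -17.

step 7, acc = -17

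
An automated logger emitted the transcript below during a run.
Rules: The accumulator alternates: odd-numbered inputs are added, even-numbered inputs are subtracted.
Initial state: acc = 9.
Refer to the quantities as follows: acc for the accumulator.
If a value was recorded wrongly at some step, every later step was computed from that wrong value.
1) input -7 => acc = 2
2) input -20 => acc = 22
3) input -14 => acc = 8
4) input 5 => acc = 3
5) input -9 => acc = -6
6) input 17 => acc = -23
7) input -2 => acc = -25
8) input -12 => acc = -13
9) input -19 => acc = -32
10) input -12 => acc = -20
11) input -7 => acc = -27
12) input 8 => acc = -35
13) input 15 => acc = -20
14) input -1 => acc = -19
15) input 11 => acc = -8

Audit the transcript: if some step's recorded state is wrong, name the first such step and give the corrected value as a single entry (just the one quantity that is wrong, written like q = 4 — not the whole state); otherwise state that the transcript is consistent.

no error

Recomputing the run from the initial state:
step 1: acc = 2
step 2: acc = 22
step 3: acc = 8
step 4: acc = 3
step 5: acc = -6
step 6: acc = -23
step 7: acc = -25
step 8: acc = -13
step 9: acc = -32
step 10: acc = -20
step 11: acc = -27
step 12: acc = -35
step 13: acc = -20
step 14: acc = -19
step 15: acc = -8
This matches the transcript at every step.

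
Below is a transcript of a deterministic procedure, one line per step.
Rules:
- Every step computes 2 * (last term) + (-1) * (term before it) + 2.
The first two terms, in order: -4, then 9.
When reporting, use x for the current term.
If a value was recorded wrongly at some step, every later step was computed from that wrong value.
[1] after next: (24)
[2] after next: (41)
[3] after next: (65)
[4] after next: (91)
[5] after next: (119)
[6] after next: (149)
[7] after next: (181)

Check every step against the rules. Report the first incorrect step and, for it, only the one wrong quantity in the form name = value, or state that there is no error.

1. x = 2*(9) + (-1)*(-4) + (2) = 24 (verified)
2. x = 2*(24) + (-1)*(9) + (2) = 41 (exactly as logged)
3. x = 2*(41) + (-1)*(24) + (2) = 60 (first mismatch against the transcript)
The audit stops at step 3: the recorded entry is wrong and should be x = 60.

step 3, x = 60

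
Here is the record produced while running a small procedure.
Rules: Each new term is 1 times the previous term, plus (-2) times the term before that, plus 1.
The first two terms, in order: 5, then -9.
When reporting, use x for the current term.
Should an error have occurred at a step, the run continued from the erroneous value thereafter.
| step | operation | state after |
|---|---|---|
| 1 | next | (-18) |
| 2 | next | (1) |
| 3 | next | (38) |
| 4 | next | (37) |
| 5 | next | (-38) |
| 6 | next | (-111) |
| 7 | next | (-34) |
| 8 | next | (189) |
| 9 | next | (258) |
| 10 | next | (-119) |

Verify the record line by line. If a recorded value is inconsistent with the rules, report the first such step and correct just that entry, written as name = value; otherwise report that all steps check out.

Recomputing the run from the initial state:
step 1: x = -18
step 2: x = 1
step 3: x = 38
step 4: x = 37
step 5: x = -38
step 6: x = -111
step 7: x = -34
step 8: x = 189
step 9: x = 258
step 10: x = -119
This matches the record at every step.

no error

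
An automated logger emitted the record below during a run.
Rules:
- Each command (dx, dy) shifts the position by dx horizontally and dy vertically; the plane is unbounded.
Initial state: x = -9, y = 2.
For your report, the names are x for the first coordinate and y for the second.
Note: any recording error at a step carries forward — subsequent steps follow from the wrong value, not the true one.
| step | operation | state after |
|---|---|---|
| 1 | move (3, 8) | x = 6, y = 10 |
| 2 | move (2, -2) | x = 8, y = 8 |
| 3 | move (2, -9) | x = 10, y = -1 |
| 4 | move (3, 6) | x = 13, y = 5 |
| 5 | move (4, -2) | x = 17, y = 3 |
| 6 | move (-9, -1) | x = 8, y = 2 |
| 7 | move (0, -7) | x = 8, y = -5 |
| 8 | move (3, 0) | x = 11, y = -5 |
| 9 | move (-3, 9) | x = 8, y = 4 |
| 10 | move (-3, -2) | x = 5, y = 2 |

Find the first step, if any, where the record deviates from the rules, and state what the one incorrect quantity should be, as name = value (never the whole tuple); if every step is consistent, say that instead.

step 1, x = -6

Recomputing the run from the initial state:
step 1: x = -6, y = 10
step 2: x = -4, y = 8
step 3: x = -2, y = -1
step 4: x = 1, y = 5
step 5: x = 5, y = 3
step 6: x = -4, y = 2
step 7: x = -4, y = -5
step 8: x = -1, y = -5
step 9: x = -4, y = 4
step 10: x = -7, y = 2
The first disagreement with the record is at step 1, where the value should be x = -6.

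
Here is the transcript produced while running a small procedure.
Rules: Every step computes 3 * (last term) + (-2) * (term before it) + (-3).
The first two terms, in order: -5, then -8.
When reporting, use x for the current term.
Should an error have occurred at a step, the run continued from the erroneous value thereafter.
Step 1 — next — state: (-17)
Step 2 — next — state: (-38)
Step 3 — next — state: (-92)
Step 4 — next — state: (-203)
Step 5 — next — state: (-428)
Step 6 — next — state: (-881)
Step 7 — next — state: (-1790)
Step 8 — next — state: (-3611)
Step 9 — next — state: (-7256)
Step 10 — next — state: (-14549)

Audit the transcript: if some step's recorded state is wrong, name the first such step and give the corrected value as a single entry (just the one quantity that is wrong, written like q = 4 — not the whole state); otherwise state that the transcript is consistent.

step 3, x = -83

Step 1: x = 3*(-8) + (-2)*(-5) + (-3) = -17 — checks out.
Step 2: x = 3*(-17) + (-2)*(-8) + (-3) = -38 — matches.
Step 3: x = 3*(-38) + (-2)*(-17) + (-3) = -83 — a discrepancy with the transcript.
The earliest wrong entry is at step 3: it should read x = -83.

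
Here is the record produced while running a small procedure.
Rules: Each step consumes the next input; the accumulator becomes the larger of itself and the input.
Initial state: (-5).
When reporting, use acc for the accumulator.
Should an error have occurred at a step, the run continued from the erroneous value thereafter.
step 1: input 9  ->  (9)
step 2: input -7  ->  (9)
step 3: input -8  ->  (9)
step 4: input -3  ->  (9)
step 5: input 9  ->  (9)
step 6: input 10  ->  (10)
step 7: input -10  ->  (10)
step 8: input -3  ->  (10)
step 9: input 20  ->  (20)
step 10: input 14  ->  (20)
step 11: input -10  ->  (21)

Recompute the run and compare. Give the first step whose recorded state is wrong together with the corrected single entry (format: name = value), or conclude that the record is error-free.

step 11, acc = 20

1. acc = max(-5, 9) = 9 (verified)
2. acc = max(9, -7) = 9 (agrees with the record)
3. acc = max(9, -8) = 9 (exactly as logged)
4. acc = max(9, -3) = 9 (no discrepancy)
5. acc = max(9, 9) = 9 (consistent with the record)
6. acc = max(9, 10) = 10 (agrees with the record)
7. acc = max(10, -10) = 10 (checks out)
8. acc = max(10, -3) = 10 (matches)
9. acc = max(10, 20) = 20 (in agreement)
10. acc = max(20, 14) = 20 (same as recorded)
11. acc = max(20, -10) = 20 (this is not what the record shows)
The audit stops at step 11: the recorded entry is wrong and should be acc = 20.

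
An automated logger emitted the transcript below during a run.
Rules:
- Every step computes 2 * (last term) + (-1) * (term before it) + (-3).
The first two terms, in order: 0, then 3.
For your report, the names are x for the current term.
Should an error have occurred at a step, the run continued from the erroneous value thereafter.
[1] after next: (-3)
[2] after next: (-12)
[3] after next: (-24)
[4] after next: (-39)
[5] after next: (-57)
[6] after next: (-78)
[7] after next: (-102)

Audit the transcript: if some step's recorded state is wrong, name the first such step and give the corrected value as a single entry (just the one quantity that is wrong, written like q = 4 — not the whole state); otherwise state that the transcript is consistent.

step 1, x = 3

1. x = 2*(3) + (-1)*(0) + (-3) = 3 (a discrepancy with the transcript)
First deviation found at step 1; the corrected entry is x = 3.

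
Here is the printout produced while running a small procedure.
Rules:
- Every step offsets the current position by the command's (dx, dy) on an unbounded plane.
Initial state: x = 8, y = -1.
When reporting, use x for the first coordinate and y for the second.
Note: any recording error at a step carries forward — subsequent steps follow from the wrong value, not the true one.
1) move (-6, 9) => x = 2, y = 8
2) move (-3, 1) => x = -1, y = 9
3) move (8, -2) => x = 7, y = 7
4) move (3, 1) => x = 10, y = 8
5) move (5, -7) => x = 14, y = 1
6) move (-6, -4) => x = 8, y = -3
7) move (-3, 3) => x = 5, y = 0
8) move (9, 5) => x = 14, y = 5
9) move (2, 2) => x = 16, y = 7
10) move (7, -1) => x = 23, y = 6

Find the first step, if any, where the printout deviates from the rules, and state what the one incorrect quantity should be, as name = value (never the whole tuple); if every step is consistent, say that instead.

1. x = 8 + (-6) = 2, y = -1 + (9) = 8 (same as recorded)
2. x = 2 + (-3) = -1, y = 8 + (1) = 9 (exactly as logged)
3. x = -1 + (8) = 7, y = 9 + (-2) = 7 (agrees with the printout)
4. x = 7 + (3) = 10, y = 7 + (1) = 8 (matches)
5. x = 10 + (5) = 15, y = 8 + (-7) = 1 (not what was recorded)
The audit stops at step 5: the recorded entry is wrong and should be x = 15.

step 5, x = 15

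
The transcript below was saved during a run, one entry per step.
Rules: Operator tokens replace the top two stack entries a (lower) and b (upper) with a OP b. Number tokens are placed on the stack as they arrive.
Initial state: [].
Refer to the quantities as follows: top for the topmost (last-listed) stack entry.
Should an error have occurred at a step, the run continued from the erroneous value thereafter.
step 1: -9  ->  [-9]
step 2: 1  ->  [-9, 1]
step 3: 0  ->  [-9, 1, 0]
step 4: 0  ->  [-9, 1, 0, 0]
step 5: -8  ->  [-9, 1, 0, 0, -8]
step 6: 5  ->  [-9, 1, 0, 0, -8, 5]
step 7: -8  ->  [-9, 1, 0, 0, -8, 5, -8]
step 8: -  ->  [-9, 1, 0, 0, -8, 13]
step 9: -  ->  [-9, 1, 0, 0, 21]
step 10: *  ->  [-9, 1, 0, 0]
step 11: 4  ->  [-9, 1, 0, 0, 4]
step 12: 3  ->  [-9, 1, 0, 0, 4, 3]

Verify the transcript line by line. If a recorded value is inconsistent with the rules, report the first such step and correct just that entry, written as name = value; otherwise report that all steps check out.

Step 1: push -9: top = -9 — exactly as logged.
Step 2: push 1: top = 1 — no discrepancy.
Step 3: push 0: top = 0 — no discrepancy.
Step 4: push 0: top = 0 — consistent with the transcript.
Step 5: push -8: top = -8 — exactly as logged.
Step 6: push 5: top = 5 — no discrepancy.
Step 7: push -8: top = -8 — consistent with the transcript.
Step 8: 5 - -8 = 13 — verified.
Step 9: -8 - 13 = -21 — this is not what the transcript shows.
Step 9 is the first one off; corrected, top = -21.

step 9, top = -21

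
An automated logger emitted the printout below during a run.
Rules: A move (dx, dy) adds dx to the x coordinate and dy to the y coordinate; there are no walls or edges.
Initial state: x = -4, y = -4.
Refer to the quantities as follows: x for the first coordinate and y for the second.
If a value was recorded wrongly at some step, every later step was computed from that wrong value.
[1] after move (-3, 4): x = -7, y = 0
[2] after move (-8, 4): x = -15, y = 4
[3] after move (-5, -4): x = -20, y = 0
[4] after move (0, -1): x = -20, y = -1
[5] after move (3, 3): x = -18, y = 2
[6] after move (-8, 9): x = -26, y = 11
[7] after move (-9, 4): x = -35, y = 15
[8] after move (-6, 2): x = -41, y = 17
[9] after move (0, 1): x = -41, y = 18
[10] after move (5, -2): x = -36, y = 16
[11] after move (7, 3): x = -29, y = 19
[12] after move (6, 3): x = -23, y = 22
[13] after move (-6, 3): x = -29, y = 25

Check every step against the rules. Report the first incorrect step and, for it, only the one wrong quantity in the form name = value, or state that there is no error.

Recomputing the run from the initial state:
step 1: x = -7, y = 0
step 2: x = -15, y = 4
step 3: x = -20, y = 0
step 4: x = -20, y = -1
step 5: x = -17, y = 2
step 6: x = -25, y = 11
step 7: x = -34, y = 15
step 8: x = -40, y = 17
step 9: x = -40, y = 18
step 10: x = -35, y = 16
step 11: x = -28, y = 19
step 12: x = -22, y = 22
step 13: x = -28, y = 25
The first disagreement with the printout is at step 5, where the value should be x = -17.

step 5, x = -17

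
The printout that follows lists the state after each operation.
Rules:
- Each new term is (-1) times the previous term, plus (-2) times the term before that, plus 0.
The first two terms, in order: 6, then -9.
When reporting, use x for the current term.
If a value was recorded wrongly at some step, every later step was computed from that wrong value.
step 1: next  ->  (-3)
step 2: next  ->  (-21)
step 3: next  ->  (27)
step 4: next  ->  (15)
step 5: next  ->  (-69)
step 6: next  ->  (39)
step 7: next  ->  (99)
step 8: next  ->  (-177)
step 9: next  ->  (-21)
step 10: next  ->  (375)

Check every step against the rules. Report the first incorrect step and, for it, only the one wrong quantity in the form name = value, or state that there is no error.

Recomputing the run from the initial state:
step 1: x = -3
step 2: x = 21
step 3: x = -15
step 4: x = -27
step 5: x = 57
step 6: x = -3
step 7: x = -111
step 8: x = 117
step 9: x = 105
step 10: x = -339
The first disagreement with the printout is at step 2, where the value should be x = 21.

step 2, x = 21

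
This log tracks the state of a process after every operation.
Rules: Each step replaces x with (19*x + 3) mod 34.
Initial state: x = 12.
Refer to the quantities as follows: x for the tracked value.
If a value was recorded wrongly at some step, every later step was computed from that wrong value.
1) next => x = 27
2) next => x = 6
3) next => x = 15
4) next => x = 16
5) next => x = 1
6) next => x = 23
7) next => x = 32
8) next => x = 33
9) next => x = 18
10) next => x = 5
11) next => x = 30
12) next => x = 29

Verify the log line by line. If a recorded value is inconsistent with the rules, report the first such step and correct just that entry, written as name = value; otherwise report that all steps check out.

step 6, x = 22

Recomputing the run from the initial state:
step 1: x = 27
step 2: x = 6
step 3: x = 15
step 4: x = 16
step 5: x = 1
step 6: x = 22
step 7: x = 13
step 8: x = 12
step 9: x = 27
step 10: x = 6
step 11: x = 15
step 12: x = 16
The first disagreement with the log is at step 6, where the value should be x = 22.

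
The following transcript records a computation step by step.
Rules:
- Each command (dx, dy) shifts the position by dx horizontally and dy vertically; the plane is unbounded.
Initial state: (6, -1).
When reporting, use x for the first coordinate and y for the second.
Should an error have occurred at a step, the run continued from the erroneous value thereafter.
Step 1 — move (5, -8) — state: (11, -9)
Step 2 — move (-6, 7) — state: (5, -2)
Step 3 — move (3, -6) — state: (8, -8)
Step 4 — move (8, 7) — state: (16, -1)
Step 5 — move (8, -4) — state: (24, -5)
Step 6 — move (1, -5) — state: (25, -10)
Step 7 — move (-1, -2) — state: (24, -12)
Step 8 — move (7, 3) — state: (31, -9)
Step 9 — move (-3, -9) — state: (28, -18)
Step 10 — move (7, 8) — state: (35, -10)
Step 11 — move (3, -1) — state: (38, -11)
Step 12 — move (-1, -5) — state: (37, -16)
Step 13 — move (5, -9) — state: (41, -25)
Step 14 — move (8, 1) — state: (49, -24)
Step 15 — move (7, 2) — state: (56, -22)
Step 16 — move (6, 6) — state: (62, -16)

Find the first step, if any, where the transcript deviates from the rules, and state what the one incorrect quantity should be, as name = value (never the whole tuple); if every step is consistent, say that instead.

step 13, x = 42

1. x = 6 + (5) = 11, y = -1 + (-8) = -9 (confirmed correct)
2. x = 11 + (-6) = 5, y = -9 + (7) = -2 (exactly as logged)
3. x = 5 + (3) = 8, y = -2 + (-6) = -8 (no discrepancy)
4. x = 8 + (8) = 16, y = -8 + (7) = -1 (exactly as logged)
5. x = 16 + (8) = 24, y = -1 + (-4) = -5 (in agreement)
6. x = 24 + (1) = 25, y = -5 + (-5) = -10 (no discrepancy)
7. x = 25 + (-1) = 24, y = -10 + (-2) = -12 (checks out)
8. x = 24 + (7) = 31, y = -12 + (3) = -9 (confirmed correct)
9. x = 31 + (-3) = 28, y = -9 + (-9) = -18 (checks out)
10. x = 28 + (7) = 35, y = -18 + (8) = -10 (in agreement)
11. x = 35 + (3) = 38, y = -10 + (-1) = -11 (matches)
12. x = 38 + (-1) = 37, y = -11 + (-5) = -16 (exactly as logged)
13. x = 37 + (5) = 42, y = -16 + (-9) = -25 (this is not what the transcript shows)
Step 13 is the first one off; corrected, x = 42.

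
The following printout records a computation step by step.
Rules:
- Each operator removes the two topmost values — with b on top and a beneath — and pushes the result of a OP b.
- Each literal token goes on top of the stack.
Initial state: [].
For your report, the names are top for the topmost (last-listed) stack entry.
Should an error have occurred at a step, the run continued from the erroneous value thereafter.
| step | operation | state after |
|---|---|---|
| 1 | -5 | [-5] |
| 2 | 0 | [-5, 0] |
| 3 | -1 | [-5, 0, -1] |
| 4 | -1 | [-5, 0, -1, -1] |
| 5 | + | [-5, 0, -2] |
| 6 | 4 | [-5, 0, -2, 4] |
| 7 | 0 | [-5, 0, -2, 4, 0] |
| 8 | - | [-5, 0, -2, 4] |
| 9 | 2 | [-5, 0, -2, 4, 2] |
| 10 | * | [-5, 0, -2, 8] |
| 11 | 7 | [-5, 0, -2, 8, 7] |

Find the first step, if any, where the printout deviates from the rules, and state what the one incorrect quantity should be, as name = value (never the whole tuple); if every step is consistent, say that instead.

no error

1. push -5: top = -5 (exactly as logged)
2. push 0: top = 0 (checks out)
3. push -1: top = -1 (same as recorded)
4. push -1: top = -1 (exactly as logged)
5. -1 + -1 = -2 (in agreement)
6. push 4: top = 4 (exactly as logged)
7. push 0: top = 0 (agrees with the printout)
8. 4 - 0 = 4 (matches)
9. push 2: top = 2 (in agreement)
10. 4 * 2 = 8 (no discrepancy)
11. push 7: top = 7 (checks out)
No step deviates from the rules.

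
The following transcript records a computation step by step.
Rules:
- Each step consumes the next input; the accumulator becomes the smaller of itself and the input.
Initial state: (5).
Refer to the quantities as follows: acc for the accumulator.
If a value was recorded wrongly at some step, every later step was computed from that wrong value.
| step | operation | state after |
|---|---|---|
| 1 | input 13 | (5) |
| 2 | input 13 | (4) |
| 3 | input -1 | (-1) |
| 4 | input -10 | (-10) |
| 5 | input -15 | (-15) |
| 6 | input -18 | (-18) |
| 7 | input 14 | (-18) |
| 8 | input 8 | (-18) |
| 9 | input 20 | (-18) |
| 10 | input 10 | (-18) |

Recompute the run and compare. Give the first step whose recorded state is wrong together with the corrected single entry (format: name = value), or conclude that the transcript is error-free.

Recomputing the run from the initial state:
step 1: acc = 5
step 2: acc = 5
step 3: acc = -1
step 4: acc = -10
step 5: acc = -15
step 6: acc = -18
step 7: acc = -18
step 8: acc = -18
step 9: acc = -18
step 10: acc = -18
The first disagreement with the transcript is at step 2, where the value should be acc = 5.

step 2, acc = 5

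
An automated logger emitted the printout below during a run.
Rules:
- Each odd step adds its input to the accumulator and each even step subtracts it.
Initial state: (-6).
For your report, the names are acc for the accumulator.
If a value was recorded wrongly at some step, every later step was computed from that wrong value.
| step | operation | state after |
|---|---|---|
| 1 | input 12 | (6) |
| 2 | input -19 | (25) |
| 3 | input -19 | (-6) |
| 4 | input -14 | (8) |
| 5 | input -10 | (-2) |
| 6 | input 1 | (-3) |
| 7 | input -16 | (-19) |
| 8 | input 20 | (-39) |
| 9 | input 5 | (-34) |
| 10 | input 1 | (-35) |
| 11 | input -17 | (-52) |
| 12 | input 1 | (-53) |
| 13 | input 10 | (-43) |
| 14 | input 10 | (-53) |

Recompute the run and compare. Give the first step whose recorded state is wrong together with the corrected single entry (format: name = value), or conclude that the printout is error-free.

step 3, acc = 6

Recomputing the run from the initial state:
step 1: acc = 6
step 2: acc = 25
step 3: acc = 6
step 4: acc = 20
step 5: acc = 10
step 6: acc = 9
step 7: acc = -7
step 8: acc = -27
step 9: acc = -22
step 10: acc = -23
step 11: acc = -40
step 12: acc = -41
step 13: acc = -31
step 14: acc = -41
The first disagreement with the printout is at step 3, where the value should be acc = 6.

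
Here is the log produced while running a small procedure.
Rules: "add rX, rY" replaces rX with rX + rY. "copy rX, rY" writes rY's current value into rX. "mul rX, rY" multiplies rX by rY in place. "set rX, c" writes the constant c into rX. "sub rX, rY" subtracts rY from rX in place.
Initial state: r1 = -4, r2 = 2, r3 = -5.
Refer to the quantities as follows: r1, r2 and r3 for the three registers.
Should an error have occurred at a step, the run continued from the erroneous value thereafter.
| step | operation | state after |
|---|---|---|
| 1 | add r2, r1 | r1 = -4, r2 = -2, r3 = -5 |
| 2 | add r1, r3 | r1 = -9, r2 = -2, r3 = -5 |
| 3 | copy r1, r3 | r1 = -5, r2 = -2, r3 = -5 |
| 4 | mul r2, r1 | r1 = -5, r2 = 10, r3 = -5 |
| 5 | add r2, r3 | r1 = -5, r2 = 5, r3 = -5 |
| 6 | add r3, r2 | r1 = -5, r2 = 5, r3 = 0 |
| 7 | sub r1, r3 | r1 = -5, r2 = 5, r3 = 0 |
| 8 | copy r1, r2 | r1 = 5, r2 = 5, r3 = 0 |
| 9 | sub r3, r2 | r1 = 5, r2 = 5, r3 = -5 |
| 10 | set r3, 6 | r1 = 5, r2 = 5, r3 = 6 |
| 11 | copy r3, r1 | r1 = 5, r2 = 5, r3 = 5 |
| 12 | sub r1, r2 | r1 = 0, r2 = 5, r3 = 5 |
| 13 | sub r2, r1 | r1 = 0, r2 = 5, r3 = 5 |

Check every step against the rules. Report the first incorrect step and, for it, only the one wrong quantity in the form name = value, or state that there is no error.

1. r2 = 2 + -4 = -2 (no discrepancy)
2. r1 = -4 + -5 = -9 (verified)
3. r1 = -5 (matches)
4. r2 = -2 * -5 = 10 (in agreement)
5. r2 = 10 + -5 = 5 (consistent with the log)
6. r3 = -5 + 5 = 0 (in agreement)
7. r1 = -5 - 0 = -5 (same as recorded)
8. r1 = 5 (same as recorded)
9. r3 = 0 - 5 = -5 (consistent with the log)
10. r3 = 6 (confirmed correct)
11. r3 = 5 (confirmed correct)
12. r1 = 5 - 5 = 0 (in agreement)
13. r2 = 5 - 0 = 5 (agrees with the log)
The whole run recomputes cleanly — no discrepancies.

no error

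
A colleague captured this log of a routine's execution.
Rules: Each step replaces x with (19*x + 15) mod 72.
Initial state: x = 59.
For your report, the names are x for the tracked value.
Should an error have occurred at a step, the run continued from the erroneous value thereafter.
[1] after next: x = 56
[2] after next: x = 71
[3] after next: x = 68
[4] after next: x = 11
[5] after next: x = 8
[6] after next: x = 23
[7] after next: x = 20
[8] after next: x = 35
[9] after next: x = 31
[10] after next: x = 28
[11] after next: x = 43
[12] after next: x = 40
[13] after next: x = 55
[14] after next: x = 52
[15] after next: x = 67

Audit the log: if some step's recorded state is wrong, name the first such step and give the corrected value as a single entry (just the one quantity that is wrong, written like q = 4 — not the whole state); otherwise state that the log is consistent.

step 9, x = 32

Recomputing the run from the initial state:
step 1: x = 56
step 2: x = 71
step 3: x = 68
step 4: x = 11
step 5: x = 8
step 6: x = 23
step 7: x = 20
step 8: x = 35
step 9: x = 32
step 10: x = 47
step 11: x = 44
step 12: x = 59
step 13: x = 56
step 14: x = 71
step 15: x = 68
The first disagreement with the log is at step 9, where the value should be x = 32.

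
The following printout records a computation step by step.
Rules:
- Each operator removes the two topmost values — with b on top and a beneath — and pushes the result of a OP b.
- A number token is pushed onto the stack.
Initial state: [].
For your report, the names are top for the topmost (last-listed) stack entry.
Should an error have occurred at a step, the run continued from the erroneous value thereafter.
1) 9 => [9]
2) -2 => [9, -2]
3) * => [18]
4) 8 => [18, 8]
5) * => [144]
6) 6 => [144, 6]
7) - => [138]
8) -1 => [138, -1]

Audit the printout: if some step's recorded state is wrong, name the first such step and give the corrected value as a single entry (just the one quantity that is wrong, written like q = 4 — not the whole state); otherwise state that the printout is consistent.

Step 1: push 9: top = 9 — same as recorded.
Step 2: push -2: top = -2 — in agreement.
Step 3: 9 * -2 = -18 — a discrepancy with the printout.
Conclusion: step 3 carries the first error; the entry should be top = -18.

step 3, top = -18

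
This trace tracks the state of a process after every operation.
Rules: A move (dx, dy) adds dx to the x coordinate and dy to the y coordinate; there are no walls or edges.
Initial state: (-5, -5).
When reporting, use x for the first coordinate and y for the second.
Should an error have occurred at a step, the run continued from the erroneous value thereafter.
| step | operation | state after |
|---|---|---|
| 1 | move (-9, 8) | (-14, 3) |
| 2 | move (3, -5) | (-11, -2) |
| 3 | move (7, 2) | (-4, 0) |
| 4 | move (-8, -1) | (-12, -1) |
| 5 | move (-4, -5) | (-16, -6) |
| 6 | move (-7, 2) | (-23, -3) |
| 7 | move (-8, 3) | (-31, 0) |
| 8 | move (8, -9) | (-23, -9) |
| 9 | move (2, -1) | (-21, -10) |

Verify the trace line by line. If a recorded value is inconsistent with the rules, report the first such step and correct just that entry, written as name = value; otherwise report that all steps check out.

1. x = -5 + (-9) = -14, y = -5 + (8) = 3 (exactly as logged)
2. x = -14 + (3) = -11, y = 3 + (-5) = -2 (confirmed correct)
3. x = -11 + (7) = -4, y = -2 + (2) = 0 (exactly as logged)
4. x = -4 + (-8) = -12, y = 0 + (-1) = -1 (verified)
5. x = -12 + (-4) = -16, y = -1 + (-5) = -6 (confirmed correct)
6. x = -16 + (-7) = -23, y = -6 + (2) = -4 (the trace has a different value)
The audit stops at step 6: the recorded entry is wrong and should be y = -4.

step 6, y = -4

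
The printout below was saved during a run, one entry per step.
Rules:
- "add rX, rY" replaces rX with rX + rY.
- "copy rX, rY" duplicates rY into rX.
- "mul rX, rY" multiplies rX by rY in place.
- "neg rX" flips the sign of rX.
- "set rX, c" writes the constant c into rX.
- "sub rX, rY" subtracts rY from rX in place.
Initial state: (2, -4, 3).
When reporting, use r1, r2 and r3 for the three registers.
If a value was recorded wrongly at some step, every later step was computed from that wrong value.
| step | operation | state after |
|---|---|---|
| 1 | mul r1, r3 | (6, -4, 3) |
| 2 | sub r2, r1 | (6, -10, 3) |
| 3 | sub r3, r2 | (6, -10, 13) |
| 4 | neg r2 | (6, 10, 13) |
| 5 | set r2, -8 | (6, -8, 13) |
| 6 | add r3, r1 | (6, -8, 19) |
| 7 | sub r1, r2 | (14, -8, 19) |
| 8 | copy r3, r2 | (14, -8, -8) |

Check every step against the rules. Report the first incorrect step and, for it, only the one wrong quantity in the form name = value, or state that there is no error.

no error

Recomputing the run from the initial state:
step 1: r1 = 6, r2 = -4, r3 = 3
step 2: r1 = 6, r2 = -10, r3 = 3
step 3: r1 = 6, r2 = -10, r3 = 13
step 4: r1 = 6, r2 = 10, r3 = 13
step 5: r1 = 6, r2 = -8, r3 = 13
step 6: r1 = 6, r2 = -8, r3 = 19
step 7: r1 = 14, r2 = -8, r3 = 19
step 8: r1 = 14, r2 = -8, r3 = -8
This matches the printout at every step.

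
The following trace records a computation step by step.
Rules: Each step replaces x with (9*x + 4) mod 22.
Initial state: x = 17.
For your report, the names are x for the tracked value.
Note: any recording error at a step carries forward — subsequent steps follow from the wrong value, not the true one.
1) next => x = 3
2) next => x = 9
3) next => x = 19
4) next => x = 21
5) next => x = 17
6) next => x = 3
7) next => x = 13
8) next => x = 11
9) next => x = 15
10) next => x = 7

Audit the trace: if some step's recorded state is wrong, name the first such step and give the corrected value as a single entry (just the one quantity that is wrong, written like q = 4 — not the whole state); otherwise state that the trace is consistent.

1. x = (9*17 + 4) mod 22 = 3 (agrees with the trace)
2. x = (9*3 + 4) mod 22 = 9 (verified)
3. x = (9*9 + 4) mod 22 = 19 (in agreement)
4. x = (9*19 + 4) mod 22 = 21 (matches)
5. x = (9*21 + 4) mod 22 = 17 (no discrepancy)
6. x = (9*17 + 4) mod 22 = 3 (in agreement)
7. x = (9*3 + 4) mod 22 = 9 (this is not what the trace shows)
First deviation found at step 7; the corrected entry is x = 9.

step 7, x = 9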